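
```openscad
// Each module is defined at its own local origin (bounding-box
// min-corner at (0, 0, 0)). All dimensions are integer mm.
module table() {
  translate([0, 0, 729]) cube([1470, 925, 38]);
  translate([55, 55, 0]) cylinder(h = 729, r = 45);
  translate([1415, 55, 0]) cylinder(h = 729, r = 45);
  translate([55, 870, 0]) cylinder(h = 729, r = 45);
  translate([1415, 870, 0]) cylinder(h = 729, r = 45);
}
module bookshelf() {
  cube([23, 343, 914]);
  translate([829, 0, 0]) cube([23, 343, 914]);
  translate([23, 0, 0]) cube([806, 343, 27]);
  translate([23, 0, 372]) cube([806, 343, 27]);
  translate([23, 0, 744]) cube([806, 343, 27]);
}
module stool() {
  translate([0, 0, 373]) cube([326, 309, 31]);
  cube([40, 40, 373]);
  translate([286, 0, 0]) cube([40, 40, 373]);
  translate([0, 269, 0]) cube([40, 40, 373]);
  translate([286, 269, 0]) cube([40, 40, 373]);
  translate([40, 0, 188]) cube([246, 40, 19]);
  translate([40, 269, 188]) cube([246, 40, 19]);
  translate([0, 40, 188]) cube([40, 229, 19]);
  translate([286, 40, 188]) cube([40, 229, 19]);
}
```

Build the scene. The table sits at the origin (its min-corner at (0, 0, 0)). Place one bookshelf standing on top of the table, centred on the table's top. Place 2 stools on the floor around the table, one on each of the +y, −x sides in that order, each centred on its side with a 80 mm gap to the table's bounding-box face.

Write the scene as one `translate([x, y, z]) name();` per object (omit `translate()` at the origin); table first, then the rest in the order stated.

table();
translate([309, 291, 767]) bookshelf();
translate([572, 1005, 0]) stool();
translate([-406, 308, 0]) stool();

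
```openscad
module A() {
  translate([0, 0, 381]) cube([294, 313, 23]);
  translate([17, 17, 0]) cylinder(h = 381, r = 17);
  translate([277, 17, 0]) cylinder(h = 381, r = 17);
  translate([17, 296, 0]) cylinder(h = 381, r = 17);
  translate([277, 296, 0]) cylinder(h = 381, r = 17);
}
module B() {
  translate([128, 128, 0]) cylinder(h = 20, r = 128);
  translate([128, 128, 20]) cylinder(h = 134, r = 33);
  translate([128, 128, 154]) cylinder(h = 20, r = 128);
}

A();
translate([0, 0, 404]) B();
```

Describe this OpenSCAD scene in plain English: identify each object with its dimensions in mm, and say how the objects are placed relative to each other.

A is a four-legged stool. The seat is a 294×313×23 mm slab whose top surface is at z = 404 mm; four round legs, each 34 mm in diameter, run from the floor (z = 0) to the underside of the seat, each leg's axis is inset half a diameter from the nearest pair of seat edges (so the leg's bounding box is flush with the corner).

B is a spool: two coaxial disc flanges of radius 128 mm and thickness 20 mm, joined by a core cylinder of radius 33 mm and height 134 mm. The lower flange rests on z = 0 and the three cylinders share a vertical axis.

The spool is on top of the stool.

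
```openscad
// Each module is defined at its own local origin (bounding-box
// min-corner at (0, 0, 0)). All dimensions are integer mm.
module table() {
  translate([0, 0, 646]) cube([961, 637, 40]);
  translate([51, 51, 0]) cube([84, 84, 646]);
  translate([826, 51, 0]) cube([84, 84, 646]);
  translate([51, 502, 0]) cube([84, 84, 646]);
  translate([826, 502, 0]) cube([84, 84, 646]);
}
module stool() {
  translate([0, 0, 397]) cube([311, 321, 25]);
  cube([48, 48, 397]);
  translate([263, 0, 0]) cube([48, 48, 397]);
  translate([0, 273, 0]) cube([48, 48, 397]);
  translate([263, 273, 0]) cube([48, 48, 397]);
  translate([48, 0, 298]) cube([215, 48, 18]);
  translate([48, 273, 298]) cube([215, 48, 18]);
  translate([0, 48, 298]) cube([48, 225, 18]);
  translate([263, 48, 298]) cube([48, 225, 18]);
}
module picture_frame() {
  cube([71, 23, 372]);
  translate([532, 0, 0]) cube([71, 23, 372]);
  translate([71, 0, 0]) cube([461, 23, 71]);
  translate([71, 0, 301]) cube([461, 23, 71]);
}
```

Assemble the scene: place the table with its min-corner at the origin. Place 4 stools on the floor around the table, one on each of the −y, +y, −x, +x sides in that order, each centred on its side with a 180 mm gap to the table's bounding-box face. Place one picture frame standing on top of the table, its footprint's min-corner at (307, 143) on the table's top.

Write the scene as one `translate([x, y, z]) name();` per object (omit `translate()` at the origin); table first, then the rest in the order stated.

table();
translate([325, -501, 0]) stool();
translate([325, 817, 0]) stool();
translate([-491, 158, 0]) stool();
translate([1141, 158, 0]) stool();
translate([307, 143, 686]) picture_frame();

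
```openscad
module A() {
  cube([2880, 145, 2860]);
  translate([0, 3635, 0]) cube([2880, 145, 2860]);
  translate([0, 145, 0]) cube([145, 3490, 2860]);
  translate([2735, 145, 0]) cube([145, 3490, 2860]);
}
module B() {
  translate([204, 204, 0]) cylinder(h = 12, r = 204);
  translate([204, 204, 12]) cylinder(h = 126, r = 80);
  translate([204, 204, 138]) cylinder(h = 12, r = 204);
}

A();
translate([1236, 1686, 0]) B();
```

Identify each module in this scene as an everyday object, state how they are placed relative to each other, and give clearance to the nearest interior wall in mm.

A is a house frame. B is a spool. The spool sits inside the house frame, centred. The clearance to the nearest interior wall is 1091 mm.

Clearances: x = 1091, y = 1541; minimum 1091 mm.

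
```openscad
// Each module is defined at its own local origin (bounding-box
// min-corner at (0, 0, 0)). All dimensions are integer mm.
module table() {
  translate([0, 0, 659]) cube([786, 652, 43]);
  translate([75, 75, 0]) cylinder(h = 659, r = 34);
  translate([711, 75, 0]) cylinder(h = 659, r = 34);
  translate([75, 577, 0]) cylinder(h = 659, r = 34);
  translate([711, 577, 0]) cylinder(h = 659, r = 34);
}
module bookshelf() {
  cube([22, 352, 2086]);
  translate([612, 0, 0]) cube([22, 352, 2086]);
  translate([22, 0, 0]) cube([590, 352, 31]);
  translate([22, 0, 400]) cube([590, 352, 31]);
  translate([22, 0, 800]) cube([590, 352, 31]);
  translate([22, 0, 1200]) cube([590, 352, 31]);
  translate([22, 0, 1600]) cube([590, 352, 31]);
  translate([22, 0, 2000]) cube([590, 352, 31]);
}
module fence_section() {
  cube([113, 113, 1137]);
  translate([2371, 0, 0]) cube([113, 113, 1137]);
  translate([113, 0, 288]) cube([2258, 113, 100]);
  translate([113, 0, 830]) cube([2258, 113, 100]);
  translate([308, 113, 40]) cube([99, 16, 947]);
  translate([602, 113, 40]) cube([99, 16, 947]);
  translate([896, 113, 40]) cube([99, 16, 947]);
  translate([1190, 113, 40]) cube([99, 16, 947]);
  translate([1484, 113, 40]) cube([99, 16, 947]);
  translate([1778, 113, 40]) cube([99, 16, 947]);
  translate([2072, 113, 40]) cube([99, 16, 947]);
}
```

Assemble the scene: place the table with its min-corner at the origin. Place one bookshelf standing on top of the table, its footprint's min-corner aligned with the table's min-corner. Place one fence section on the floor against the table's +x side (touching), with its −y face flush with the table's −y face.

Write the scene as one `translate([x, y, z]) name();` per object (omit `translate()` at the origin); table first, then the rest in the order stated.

table();
translate([0, 0, 702]) bookshelf();
translate([786, 0, 0]) fence_section();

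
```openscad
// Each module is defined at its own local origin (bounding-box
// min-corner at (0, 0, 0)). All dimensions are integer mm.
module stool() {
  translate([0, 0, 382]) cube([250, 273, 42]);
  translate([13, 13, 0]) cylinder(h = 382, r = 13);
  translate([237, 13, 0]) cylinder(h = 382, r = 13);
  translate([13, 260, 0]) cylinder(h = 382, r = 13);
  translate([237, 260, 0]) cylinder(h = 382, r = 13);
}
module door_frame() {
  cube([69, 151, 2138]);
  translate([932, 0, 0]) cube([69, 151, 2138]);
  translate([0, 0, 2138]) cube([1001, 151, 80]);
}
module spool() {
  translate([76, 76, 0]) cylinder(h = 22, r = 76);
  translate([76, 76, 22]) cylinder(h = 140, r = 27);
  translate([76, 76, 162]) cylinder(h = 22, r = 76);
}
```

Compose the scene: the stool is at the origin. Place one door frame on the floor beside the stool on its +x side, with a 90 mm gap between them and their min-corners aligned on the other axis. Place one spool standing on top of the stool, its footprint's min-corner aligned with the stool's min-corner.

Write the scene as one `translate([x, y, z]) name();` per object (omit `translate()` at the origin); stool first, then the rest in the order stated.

stool();
translate([340, 0, 0]) door_frame();
translate([0, 0, 424]) spool();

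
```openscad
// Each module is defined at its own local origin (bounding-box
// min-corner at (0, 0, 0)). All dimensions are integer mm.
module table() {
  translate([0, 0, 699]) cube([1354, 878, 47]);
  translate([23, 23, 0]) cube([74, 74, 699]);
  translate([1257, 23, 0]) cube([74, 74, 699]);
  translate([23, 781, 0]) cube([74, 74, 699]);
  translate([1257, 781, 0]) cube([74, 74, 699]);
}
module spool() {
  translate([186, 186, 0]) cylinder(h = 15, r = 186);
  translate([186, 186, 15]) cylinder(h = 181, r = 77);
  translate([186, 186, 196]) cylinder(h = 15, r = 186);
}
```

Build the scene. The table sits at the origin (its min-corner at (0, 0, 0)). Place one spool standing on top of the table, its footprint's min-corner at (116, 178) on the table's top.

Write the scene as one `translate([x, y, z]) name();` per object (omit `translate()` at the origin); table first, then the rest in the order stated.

table();
translate([116, 178, 746]) spool();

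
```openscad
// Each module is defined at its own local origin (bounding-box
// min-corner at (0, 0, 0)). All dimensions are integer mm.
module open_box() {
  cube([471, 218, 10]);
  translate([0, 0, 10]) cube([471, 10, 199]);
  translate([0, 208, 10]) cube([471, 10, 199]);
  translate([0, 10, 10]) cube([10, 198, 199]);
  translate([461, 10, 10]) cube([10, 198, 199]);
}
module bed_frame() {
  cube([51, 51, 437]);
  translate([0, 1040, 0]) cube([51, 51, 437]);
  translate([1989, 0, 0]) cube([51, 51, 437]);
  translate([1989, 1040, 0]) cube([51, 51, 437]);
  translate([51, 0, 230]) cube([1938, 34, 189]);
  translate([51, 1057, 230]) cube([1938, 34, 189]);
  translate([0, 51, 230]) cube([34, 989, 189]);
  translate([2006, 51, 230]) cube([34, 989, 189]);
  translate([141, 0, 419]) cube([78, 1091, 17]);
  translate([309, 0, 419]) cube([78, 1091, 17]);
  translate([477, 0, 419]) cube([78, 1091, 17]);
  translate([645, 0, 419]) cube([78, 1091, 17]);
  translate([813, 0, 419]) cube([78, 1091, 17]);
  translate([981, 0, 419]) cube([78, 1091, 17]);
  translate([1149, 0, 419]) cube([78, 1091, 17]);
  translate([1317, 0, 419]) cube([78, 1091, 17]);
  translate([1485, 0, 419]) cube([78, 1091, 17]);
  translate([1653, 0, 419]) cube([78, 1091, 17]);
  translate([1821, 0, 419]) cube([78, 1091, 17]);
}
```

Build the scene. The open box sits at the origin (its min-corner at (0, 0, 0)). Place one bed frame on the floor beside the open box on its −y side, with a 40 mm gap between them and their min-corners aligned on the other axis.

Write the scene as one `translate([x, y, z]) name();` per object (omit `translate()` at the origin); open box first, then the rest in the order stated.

open_box();
translate([0, -1131, 0]) bed_frame();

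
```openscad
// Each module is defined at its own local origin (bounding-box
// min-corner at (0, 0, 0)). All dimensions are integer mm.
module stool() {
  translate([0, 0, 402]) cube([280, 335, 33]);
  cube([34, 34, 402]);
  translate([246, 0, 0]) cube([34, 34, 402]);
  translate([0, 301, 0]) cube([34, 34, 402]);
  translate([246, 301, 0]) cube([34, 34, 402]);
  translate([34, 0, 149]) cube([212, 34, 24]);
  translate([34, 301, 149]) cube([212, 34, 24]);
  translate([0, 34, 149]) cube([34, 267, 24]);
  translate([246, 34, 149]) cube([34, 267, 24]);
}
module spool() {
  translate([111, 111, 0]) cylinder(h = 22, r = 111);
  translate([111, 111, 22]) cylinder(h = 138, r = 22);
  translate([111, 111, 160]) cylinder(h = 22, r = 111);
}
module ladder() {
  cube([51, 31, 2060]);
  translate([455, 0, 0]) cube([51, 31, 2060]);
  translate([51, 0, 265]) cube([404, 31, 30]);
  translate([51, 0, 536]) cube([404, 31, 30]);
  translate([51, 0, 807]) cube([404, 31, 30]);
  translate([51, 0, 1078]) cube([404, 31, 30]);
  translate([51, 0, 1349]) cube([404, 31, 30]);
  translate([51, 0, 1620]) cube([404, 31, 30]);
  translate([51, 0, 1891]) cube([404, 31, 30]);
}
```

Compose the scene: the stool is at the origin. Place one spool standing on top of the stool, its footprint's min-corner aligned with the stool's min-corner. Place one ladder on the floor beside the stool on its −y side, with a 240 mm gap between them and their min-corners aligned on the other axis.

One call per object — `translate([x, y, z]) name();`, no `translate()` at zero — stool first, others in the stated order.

stool();
translate([0, 0, 435]) spool();
translate([0, -271, 0]) ladder();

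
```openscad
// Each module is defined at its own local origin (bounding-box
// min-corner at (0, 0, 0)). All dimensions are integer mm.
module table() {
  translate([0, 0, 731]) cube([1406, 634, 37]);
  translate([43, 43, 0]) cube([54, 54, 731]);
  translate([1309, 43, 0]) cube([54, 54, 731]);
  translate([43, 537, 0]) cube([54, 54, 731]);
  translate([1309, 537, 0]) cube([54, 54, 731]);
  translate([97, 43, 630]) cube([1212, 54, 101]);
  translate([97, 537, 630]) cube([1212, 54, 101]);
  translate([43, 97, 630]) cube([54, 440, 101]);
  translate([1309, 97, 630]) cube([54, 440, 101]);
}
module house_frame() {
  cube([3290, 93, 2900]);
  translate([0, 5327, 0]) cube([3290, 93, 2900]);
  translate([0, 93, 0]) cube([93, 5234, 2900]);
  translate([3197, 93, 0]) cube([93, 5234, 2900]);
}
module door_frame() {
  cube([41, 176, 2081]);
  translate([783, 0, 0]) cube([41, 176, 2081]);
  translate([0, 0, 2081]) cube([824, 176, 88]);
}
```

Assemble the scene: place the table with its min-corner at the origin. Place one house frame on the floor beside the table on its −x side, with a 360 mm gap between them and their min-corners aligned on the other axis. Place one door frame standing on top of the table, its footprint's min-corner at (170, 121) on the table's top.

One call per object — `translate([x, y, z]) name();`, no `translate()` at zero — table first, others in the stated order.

table();
translate([-3650, 0, 0]) house_frame();
translate([170, 121, 768]) door_frame();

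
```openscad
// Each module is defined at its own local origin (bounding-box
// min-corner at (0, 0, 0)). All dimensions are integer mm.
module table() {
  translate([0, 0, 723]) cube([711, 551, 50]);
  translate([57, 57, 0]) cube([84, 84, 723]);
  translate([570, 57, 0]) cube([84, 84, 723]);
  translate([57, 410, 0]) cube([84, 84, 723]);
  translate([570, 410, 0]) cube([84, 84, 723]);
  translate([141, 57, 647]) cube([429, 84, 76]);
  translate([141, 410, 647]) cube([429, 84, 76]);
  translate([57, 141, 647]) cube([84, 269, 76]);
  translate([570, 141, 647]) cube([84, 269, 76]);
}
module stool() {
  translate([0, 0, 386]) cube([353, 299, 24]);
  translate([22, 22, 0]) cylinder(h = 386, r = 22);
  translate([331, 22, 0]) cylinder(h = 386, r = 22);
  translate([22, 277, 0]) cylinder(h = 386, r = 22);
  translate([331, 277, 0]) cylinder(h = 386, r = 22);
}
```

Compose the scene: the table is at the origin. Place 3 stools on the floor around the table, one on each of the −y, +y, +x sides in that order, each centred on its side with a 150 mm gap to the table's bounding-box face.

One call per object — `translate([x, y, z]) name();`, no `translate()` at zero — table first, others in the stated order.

table();
translate([179, -449, 0]) stool();
translate([179, 701, 0]) stool();
translate([861, 126, 0]) stool();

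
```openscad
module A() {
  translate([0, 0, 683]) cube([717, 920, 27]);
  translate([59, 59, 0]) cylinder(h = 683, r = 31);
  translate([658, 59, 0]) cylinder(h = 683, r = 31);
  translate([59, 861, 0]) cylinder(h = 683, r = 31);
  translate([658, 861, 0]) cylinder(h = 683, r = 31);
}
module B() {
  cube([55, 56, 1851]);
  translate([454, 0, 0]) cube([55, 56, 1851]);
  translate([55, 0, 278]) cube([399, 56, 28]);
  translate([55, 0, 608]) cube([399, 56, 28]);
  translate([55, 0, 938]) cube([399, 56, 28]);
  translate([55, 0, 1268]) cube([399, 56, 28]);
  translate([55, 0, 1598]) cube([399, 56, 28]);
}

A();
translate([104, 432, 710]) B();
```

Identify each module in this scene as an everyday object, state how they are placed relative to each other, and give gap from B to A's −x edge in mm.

The ladder's min-x is at 104; the table's min-x is 0; gap = 104 mm.

A is a table. B is a ladder. The ladder is on top of the table, centred. The gap from the ladder to the table's −x edge is 104 mm.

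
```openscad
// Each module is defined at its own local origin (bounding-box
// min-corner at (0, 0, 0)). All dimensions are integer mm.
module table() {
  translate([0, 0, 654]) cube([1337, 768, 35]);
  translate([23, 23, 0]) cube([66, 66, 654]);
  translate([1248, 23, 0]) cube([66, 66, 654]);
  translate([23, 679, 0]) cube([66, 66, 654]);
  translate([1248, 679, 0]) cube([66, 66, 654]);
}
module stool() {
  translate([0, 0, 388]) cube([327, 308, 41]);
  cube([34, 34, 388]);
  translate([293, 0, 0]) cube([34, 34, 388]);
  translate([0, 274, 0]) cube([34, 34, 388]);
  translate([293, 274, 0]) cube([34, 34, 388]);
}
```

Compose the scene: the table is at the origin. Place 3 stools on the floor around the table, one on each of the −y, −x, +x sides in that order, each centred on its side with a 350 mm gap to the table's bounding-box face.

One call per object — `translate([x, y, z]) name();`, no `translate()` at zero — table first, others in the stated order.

table();
translate([505, -658, 0]) stool();
translate([-677, 230, 0]) stool();
translate([1687, 230, 0]) stool();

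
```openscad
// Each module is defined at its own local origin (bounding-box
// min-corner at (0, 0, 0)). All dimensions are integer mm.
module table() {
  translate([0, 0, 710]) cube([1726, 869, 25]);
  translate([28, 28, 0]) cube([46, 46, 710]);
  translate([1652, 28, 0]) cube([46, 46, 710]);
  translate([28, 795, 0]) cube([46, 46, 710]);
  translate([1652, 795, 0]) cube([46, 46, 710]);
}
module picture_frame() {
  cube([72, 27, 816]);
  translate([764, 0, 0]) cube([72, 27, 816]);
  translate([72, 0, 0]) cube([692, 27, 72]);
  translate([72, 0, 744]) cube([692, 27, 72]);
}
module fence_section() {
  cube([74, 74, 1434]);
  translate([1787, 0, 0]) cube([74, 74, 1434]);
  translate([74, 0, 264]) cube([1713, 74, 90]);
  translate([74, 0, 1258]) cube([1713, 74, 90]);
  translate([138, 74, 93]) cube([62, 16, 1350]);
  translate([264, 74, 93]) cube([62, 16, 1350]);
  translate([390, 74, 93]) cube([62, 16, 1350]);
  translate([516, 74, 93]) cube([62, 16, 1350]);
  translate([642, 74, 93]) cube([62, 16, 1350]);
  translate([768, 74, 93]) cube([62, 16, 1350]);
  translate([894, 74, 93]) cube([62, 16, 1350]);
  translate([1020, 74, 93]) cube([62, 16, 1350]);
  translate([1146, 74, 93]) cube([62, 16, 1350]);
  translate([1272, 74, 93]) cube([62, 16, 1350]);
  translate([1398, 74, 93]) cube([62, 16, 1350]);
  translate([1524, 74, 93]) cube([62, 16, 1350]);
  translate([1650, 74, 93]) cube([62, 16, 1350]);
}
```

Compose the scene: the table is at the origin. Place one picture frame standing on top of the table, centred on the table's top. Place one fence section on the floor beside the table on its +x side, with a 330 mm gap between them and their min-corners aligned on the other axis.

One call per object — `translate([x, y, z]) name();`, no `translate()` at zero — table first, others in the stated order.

table();
translate([445, 421, 735]) picture_frame();
translate([2056, 0, 0]) fence_section();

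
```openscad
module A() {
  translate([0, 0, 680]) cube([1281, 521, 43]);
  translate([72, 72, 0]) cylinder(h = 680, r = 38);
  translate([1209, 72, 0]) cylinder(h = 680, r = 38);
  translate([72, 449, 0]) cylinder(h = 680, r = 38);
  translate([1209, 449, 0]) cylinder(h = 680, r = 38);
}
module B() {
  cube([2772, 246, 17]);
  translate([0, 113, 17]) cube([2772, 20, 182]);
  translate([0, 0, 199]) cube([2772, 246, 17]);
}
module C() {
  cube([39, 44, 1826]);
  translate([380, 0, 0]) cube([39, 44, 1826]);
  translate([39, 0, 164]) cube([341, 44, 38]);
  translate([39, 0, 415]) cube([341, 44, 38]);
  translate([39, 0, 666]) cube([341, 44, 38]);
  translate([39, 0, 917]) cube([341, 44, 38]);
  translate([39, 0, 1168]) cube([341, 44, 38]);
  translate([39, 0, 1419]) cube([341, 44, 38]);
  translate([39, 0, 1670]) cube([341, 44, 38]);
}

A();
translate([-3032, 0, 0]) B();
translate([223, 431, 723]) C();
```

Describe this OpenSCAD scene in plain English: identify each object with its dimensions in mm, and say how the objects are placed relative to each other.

A is a rectangular dining table. The top is 1281×521×43 mm with its upper surface at z = 723 mm. It stands on four round legs of 76 mm diameter, each leg's bounding box inset 34 mm from the nearest pair of top edges, running from the floor to the underside of the top.

B is an I-beam lying along x, 2772 mm long. Overall section height 216 mm. Two flanges 246 mm wide (y) and 17 mm thick, one on the floor and one at the top; a web 20 mm thick runs between them, centred on the flange width.

C is a straight ladder. Two 39×44 mm vertical rails, 1826 mm tall, stand 419 mm apart (outside-to-outside) with their front faces coplanar on the −y side. 7 rungs, each 44 mm deep and 38 mm tall, span between the inner faces of the rails, front faces flush with the rails. The lowest rung's underside is at z = 164 mm and rungs are spaced 251 mm apart (underside to underside).

The I-beam is on the floor beside the table on its −x side. The ladder is on top of the table.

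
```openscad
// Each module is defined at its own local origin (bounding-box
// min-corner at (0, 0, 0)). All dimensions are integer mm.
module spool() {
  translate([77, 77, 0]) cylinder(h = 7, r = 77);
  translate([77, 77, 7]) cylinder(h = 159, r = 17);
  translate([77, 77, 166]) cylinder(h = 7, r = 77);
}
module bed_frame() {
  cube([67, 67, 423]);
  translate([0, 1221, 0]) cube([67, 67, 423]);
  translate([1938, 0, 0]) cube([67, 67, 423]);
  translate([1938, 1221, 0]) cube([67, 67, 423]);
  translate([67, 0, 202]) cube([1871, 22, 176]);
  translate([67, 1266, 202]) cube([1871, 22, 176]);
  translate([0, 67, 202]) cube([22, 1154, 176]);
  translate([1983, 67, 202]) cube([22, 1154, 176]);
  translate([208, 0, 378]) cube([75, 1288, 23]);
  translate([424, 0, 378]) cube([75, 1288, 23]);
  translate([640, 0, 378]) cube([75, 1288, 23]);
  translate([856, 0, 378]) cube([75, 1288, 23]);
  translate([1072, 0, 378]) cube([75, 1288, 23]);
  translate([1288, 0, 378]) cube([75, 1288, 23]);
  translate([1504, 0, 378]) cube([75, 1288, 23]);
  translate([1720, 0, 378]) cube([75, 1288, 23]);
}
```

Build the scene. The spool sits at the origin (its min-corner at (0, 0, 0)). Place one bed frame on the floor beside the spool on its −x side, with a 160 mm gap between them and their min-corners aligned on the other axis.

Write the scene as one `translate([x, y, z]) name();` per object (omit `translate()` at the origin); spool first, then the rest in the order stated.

spool();
translate([-2165, 0, 0]) bed_frame();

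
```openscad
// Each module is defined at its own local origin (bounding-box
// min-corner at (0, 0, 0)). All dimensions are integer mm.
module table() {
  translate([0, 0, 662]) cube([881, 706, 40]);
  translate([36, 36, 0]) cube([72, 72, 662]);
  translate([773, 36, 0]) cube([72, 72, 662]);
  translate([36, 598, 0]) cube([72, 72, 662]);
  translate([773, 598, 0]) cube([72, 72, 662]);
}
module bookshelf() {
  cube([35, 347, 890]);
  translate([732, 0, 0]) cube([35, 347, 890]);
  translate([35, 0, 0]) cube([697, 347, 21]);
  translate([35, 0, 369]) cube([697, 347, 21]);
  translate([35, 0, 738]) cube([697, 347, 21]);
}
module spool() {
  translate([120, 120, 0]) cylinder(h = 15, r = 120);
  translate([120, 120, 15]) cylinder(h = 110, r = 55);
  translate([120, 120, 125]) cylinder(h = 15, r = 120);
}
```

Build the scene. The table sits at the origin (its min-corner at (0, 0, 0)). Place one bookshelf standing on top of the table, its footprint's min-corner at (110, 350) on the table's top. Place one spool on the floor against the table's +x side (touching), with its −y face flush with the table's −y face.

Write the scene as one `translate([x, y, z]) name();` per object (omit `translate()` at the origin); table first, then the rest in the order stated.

table();
translate([110, 350, 702]) bookshelf();
translate([881, 0, 0]) spool();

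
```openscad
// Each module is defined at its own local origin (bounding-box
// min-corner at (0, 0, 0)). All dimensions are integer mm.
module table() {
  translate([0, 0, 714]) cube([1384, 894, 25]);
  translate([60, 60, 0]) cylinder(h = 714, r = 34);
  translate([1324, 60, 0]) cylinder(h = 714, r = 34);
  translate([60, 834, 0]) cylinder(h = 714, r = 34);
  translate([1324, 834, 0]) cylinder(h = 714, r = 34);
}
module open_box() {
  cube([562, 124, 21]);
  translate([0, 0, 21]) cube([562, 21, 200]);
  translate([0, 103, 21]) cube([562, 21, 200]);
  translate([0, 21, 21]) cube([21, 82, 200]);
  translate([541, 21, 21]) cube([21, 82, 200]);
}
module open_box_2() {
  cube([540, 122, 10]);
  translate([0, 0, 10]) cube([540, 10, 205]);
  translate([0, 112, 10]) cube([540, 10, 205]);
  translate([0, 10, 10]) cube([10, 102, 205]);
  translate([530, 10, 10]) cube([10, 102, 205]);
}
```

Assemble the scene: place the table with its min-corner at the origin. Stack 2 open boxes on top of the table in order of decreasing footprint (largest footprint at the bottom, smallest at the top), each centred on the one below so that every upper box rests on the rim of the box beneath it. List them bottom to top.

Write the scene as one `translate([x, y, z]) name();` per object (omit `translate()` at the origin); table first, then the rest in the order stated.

table();
translate([411, 385, 739]) open_box();
translate([422, 386, 960]) open_box_2();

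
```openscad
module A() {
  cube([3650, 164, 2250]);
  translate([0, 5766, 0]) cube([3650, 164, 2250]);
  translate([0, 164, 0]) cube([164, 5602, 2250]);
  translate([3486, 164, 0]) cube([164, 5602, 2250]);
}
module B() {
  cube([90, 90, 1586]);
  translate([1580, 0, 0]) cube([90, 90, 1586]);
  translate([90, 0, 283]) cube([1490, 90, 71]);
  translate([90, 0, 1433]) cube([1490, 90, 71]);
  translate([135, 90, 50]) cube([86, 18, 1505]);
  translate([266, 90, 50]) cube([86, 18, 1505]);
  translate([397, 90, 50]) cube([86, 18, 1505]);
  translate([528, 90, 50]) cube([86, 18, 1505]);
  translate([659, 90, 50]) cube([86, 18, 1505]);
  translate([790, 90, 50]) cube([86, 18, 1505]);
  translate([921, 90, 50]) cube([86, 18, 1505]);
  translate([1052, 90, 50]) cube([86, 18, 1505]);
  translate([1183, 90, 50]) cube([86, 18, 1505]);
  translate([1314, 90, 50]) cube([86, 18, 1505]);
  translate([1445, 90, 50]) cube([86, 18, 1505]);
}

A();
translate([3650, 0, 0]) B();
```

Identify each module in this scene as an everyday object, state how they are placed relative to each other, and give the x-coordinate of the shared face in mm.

A is a house frame. B is a fence section. The fence section is against the house frame's +x side, with their −y faces flush. The x-coordinate of the shared face is 3650 mm.

The house frame's +x face and the fence section's −x face are both at x = 3650 mm.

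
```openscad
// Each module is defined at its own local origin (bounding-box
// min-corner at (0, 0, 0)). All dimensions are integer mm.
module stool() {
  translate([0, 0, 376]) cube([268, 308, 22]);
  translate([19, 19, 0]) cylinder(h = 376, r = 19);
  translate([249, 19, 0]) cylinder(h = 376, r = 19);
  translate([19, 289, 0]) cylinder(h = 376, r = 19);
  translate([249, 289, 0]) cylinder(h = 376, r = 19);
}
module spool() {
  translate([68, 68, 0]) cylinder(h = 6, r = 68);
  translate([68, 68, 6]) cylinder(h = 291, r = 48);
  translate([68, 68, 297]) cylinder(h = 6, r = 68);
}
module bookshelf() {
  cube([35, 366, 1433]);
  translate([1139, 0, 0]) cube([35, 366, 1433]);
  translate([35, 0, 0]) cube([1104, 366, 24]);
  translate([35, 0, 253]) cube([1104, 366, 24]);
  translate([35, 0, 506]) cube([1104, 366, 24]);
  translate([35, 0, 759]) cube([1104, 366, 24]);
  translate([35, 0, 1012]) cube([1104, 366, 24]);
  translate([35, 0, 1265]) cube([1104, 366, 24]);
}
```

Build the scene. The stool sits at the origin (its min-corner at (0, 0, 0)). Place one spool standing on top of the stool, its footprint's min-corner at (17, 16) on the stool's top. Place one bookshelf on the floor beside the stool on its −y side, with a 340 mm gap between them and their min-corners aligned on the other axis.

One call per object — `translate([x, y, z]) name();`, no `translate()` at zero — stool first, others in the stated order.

stool();
translate([17, 16, 398]) spool();
translate([0, -706, 0]) bookshelf();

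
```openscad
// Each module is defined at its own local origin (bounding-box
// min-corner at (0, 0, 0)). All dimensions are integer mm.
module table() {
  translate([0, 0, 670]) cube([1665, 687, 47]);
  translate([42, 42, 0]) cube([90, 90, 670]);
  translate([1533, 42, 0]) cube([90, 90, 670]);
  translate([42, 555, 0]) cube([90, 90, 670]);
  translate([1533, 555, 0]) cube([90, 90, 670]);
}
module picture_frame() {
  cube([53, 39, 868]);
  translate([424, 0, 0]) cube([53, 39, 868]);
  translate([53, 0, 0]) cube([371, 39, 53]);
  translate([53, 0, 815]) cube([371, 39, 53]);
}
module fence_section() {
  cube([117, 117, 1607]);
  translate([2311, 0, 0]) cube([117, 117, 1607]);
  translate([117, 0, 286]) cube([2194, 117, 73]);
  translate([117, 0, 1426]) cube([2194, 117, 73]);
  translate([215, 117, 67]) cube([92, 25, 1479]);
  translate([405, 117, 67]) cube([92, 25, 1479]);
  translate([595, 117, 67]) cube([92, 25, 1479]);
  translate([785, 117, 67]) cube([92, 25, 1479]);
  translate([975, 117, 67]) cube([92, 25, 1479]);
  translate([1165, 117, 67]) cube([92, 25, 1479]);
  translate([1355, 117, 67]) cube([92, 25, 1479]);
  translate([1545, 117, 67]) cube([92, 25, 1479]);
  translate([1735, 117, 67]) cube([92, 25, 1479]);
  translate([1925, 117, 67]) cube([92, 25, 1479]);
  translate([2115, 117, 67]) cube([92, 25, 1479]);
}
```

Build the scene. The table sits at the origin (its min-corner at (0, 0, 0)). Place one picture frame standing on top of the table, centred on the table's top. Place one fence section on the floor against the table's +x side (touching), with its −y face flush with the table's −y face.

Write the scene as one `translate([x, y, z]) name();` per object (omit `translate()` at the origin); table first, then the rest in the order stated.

table();
translate([594, 324, 717]) picture_frame();
translate([1665, 0, 0]) fence_section();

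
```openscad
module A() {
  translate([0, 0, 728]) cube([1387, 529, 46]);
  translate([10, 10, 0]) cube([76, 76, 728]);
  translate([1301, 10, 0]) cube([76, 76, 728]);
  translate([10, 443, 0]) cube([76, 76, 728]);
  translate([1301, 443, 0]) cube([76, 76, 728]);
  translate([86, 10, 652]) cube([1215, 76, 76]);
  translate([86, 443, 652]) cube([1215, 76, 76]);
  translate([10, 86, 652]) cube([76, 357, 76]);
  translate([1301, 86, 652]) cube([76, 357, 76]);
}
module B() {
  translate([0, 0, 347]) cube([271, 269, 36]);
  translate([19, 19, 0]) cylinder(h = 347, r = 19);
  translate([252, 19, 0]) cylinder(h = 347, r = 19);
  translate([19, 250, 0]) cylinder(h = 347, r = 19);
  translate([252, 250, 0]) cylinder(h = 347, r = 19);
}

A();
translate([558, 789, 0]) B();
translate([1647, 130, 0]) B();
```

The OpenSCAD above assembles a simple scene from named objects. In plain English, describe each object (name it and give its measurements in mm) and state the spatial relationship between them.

A is a rectangular dining table. The top is 1387×529×46 mm with its upper surface at z = 774 mm. It stands on four 76×76 mm square legs, each inset 10 mm from the nearest pair of top edges, running from the floor to the underside of the top. Four apron rails, 76 mm thick and 76 mm tall, run between adjacent legs with their top edges flush with the underside of the top and their outer faces flush with the legs' outer faces.

B is a simple wooden stool: a rectangular seat 271 mm (x) by 269 mm (y), 36 mm thick, top face at z = 383 mm, on four round legs, each 38 mm in diameter. The legs rest on z = 0, each leg's axis is inset half a diameter from the nearest pair of seat edges (so the leg's bounding box is flush with the corner).

Two stools sit around the table at the +y, +x sides.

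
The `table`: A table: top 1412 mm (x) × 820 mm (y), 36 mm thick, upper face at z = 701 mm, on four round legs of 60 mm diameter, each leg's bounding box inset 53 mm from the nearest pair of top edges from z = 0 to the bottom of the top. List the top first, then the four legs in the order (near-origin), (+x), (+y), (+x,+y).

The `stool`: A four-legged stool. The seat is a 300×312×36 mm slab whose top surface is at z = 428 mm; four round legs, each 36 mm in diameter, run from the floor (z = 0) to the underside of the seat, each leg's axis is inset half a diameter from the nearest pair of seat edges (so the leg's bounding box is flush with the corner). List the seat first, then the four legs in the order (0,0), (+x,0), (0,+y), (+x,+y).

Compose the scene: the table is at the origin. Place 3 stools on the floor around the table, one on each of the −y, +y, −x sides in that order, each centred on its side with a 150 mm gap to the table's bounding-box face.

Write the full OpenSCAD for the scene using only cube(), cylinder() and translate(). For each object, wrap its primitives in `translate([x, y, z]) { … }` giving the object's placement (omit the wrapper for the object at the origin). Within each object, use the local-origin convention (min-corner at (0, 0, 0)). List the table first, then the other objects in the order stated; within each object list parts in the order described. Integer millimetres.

translate([0, 0, 665]) cube([1412, 820, 36]);
translate([83, 83, 0]) cylinder(h = 665, r = 30);
translate([1329, 83, 0]) cylinder(h = 665, r = 30);
translate([83, 737, 0]) cylinder(h = 665, r = 30);
translate([1329, 737, 0]) cylinder(h = 665, r = 30);
translate([556, -462, 0]) {
  translate([0, 0, 392]) cube([300, 312, 36]);
  translate([18, 18, 0]) cylinder(h = 392, r = 18);
  translate([282, 18, 0]) cylinder(h = 392, r = 18);
  translate([18, 294, 0]) cylinder(h = 392, r = 18);
  translate([282, 294, 0]) cylinder(h = 392, r = 18);
}
translate([556, 970, 0]) {
  translate([0, 0, 392]) cube([300, 312, 36]);
  translate([18, 18, 0]) cylinder(h = 392, r = 18);
  translate([282, 18, 0]) cylinder(h = 392, r = 18);
  translate([18, 294, 0]) cylinder(h = 392, r = 18);
  translate([282, 294, 0]) cylinder(h = 392, r = 18);
}
translate([-450, 254, 0]) {
  translate([0, 0, 392]) cube([300, 312, 36]);
  translate([18, 18, 0]) cylinder(h = 392, r = 18);
  translate([282, 18, 0]) cylinder(h = 392, r = 18);
  translate([18, 294, 0]) cylinder(h = 392, r = 18);
  translate([282, 294, 0]) cylinder(h = 392, r = 18);
}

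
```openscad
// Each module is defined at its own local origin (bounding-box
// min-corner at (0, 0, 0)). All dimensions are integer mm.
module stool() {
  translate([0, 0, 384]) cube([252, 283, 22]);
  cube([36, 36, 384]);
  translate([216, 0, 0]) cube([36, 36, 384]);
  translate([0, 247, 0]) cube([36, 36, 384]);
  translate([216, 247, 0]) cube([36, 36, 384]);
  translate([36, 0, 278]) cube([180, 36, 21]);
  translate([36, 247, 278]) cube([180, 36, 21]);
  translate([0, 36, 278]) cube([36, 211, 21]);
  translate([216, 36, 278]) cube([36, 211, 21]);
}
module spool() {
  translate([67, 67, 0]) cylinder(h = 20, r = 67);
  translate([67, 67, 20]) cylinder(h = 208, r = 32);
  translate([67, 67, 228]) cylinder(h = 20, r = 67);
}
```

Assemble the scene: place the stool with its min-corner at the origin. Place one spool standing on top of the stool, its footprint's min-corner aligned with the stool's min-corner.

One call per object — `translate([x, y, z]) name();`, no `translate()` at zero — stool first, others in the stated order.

stool();
translate([0, 0, 406]) spool();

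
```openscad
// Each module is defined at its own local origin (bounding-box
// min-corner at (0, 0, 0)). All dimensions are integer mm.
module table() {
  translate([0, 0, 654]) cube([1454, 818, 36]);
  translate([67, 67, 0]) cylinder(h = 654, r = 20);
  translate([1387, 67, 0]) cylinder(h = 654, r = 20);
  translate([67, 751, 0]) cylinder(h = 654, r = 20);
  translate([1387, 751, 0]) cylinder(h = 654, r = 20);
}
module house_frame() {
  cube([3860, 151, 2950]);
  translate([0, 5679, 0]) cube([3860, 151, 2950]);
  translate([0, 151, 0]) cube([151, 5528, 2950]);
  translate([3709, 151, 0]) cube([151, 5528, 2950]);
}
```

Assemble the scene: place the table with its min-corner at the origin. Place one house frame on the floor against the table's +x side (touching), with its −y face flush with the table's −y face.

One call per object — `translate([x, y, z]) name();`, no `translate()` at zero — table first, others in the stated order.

table();
translate([1454, 0, 0]) house_frame();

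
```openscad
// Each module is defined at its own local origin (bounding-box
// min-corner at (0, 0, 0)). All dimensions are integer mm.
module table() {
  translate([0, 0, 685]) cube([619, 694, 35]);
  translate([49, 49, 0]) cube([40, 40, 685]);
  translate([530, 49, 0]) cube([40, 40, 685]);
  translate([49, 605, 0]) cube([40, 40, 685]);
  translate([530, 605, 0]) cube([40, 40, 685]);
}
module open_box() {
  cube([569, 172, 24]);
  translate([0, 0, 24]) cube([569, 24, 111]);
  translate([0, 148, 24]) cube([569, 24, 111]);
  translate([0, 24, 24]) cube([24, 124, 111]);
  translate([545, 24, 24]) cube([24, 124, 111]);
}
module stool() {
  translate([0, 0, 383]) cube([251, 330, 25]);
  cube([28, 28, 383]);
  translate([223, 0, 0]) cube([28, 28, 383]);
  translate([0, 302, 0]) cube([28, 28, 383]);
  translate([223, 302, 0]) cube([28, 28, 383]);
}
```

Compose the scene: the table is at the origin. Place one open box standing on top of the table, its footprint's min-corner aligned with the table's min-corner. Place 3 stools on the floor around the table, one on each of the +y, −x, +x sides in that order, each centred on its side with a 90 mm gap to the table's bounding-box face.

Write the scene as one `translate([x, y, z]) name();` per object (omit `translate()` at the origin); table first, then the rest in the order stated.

table();
translate([0, 0, 720]) open_box();
translate([184, 784, 0]) stool();
translate([-341, 182, 0]) stool();
translate([709, 182, 0]) stool();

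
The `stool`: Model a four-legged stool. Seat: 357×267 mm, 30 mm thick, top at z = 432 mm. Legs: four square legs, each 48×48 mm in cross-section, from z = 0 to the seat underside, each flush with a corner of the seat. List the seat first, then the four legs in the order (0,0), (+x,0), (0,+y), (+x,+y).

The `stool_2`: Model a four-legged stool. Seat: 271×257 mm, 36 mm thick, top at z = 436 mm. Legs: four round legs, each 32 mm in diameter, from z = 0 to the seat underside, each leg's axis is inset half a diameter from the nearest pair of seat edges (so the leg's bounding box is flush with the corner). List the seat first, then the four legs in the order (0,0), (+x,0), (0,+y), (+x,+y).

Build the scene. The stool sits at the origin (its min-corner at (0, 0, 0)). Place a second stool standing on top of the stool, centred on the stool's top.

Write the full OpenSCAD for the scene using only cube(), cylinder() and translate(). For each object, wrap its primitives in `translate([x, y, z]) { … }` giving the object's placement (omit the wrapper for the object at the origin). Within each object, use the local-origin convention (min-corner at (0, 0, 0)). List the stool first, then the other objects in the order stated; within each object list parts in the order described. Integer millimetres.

translate([0, 0, 402]) cube([357, 267, 30]);
cube([48, 48, 402]);
translate([309, 0, 0]) cube([48, 48, 402]);
translate([0, 219, 0]) cube([48, 48, 402]);
translate([309, 219, 0]) cube([48, 48, 402]);
translate([43, 5, 432]) {
  translate([0, 0, 400]) cube([271, 257, 36]);
  translate([16, 16, 0]) cylinder(h = 400, r = 16);
  translate([255, 16, 0]) cylinder(h = 400, r = 16);
  translate([16, 241, 0]) cylinder(h = 400, r = 16);
  translate([255, 241, 0]) cylinder(h = 400, r = 16);
}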